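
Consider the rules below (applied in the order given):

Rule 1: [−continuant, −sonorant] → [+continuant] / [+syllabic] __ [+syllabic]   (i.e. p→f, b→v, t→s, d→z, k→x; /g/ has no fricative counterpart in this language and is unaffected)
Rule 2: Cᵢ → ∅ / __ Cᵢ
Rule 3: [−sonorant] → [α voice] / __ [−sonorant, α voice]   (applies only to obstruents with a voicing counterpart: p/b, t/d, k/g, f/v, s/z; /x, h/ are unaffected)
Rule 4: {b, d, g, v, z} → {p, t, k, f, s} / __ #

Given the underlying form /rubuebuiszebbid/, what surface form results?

ruvuevuizzebit

Rule 1 (intervocalic spirantization): /b/ is a stop between vowels /u/ and /u/, so it spirantizes to the fricative [v]. /b/ is a stop between vowels /e/ and /u/, so it spirantizes to the fricative [v]. /rubuebuiszebbid/ → ruvuevuiszebbid.
Rule 2 (degemination): /bb/ is a geminate; the first /b/ deletes. /ruvuevuiszebbid/ → ruvuevuiszebid.
Rule 3 (regressive voicing assimilation): /s/ precedes the voiced obstruent /z/, so it voices to [z] by assimilation. /ruvuevuiszebid/ → ruvuevuizzebid.
Rule 4 (final devoicing): /d/ is a voiced obstruent in word-final position, so it devoices to [t]. /ruvuevuizzebid/ → ruvuevuizzebit.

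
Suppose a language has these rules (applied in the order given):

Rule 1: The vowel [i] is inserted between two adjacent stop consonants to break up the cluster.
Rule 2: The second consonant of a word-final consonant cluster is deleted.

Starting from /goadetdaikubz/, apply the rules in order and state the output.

Rule 1 (stop-cluster i-epenthesis): /t/ and /d/ form a stop–stop cluster, so [i] is inserted between them. /goadetdaikubz/ → goadetidaikubz.
Rule 2 (final cluster simplification): /z/ is the second consonant of a word-final cluster /bz/, so it deletes. /goadetidaikubz/ → goadetidaikub.

goadetidaikub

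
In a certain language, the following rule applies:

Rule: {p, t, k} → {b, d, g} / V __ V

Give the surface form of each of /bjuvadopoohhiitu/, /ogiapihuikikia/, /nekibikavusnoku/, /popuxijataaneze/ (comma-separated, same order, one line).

/bjuvadopoohhiitu/: /p/ is a voiceless stop between vowels /o/ and /o/, so it voices to [b]. /t/ is a voiceless stop between vowels /i/ and /u/, so it voices to [d]. → [bjuvadoboohhiidu].
/ogiapihuikikia/: /p/ is a voiceless stop between vowels /a/ and /i/, so it voices to [b]. /k/ is a voiceless stop between vowels /i/ and /i/, so it voices to [g]. /k/ is a voiceless stop between vowels /i/ and /i/, so it voices to [g]. → [ogiabihuigigia].
/nekibikavusnoku/: /k/ is a voiceless stop between vowels /e/ and /i/, so it voices to [g]. /k/ is a voiceless stop between vowels /i/ and /a/, so it voices to [g]. /k/ is a voiceless stop between vowels /o/ and /u/, so it voices to [g]. → [negibigavusnogu].
/popuxijataaneze/: /p/ is a voiceless stop between vowels /o/ and /u/, so it voices to [b]. /t/ is a voiceless stop between vowels /a/ and /a/, so it voices to [d]. → [pobuxijadaaneze].

bjuvadoboohhiidu, ogiabihuigigia, negibigavusnogu, pobuxijadaaneze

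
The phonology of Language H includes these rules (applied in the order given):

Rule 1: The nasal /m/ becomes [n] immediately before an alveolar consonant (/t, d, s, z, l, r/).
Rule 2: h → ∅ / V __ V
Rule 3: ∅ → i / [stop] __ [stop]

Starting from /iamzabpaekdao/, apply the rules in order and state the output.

Rule 1 (nasal place assimilation): /m/ precedes the alveolar consonant /z/, so it assimilates in place to [n]. /iamzabpaekdao/ → ianzabpaekdao.
Rule 2 (intervocalic h-deletion): no segment meets the environment; /ianzabpaekdao/ is unchanged.
Rule 3 (stop-cluster i-epenthesis): /b/ and /p/ form a stop–stop cluster, so [i] is inserted between them. /k/ and /d/ form a stop–stop cluster, so [i] is inserted between them. /ianzabpaekdao/ → ianzabipaekidao.

ianzabipaekidao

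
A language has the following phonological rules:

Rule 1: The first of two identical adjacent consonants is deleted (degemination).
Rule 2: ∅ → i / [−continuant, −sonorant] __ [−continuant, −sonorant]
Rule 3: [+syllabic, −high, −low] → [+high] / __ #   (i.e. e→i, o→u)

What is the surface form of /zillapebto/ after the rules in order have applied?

zilapebitu

Rule 1 (degemination): /ll/ is a geminate; the first /l/ deletes. /zillapebto/ → zilapebto.
Rule 2 (stop-cluster i-epenthesis): /b/ and /t/ form a stop–stop cluster, so [i] is inserted between them. /zilapebto/ → zilapebito.
Rule 3 (final vowel raising): /o/ is a mid vowel in word-final position, so it raises to [u]. /zilapebito/ → zilapebitu.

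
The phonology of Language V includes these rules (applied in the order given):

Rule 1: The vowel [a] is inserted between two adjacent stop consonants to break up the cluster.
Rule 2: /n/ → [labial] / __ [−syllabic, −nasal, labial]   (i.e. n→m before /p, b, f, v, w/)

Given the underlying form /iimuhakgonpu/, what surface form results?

Rule 1 (stop-cluster a-epenthesis): /k/ and /g/ form a stop–stop cluster, so [a] is inserted between them. /iimuhakgonpu/ → iimuhakagonpu.
Rule 2 (nasal place assimilation): /n/ precedes the labial consonant /p/, so it assimilates in place to [m]. /iimuhakagonpu/ → iimuhakagompu.

iimuhakagompu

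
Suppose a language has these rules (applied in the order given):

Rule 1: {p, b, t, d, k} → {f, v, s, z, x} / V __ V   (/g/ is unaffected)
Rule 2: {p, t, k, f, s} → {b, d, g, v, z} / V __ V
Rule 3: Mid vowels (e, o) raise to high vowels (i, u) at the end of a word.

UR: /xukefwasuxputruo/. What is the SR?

Rule 1 (intervocalic spirantization): /k/ is a stop between vowels /u/ and /e/, so it spirantizes to the fricative [x]. /xukefwasuxputruo/ → xuxefwasuxputruo.
Rule 2 (intervocalic voicing): /s/ is a voiceless obstruent between vowels /a/ and /u/, so it voices to [z]. /xuxefwasuxputruo/ → xuxefwazuxputruo.
Rule 3 (final vowel raising): /o/ is a mid vowel in word-final position, so it raises to [u]. /xuxefwazuxputruo/ → xuxefwazuxputruu.

xuxefwazuxputruu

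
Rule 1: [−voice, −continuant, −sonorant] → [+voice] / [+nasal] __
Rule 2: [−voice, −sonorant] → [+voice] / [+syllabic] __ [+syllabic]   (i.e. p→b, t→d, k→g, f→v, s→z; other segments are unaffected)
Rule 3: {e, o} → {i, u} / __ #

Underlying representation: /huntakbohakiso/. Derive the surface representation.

hundakbohagizu

Rule 1 (post-nasal voicing): /t/ is a voiceless stop immediately after the nasal /n/, so it voices to [d]. /huntakbohakiso/ → hundakbohakiso.
Rule 2 (intervocalic voicing): /k/ is a voiceless obstruent between vowels /a/ and /i/, so it voices to [g]. /s/ is a voiceless obstruent between vowels /i/ and /o/, so it voices to [z]. /hundakbohakiso/ → hundakbohagizo.
Rule 3 (final vowel raising): /o/ is a mid vowel in word-final position, so it raises to [u]. /hundakbohagizo/ → hundakbohagizu.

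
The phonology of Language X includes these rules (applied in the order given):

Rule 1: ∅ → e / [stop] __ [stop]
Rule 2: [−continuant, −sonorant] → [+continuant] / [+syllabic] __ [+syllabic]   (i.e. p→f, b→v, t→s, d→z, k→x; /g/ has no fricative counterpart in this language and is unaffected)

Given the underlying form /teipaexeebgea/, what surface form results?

teifaexeevegea

Rule 1 (stop-cluster e-epenthesis): /b/ and /g/ form a stop–stop cluster, so [e] is inserted between them. /teipaexeebgea/ → teipaexeebegea.
Rule 2 (intervocalic spirantization): /p/ is a stop between vowels /i/ and /a/, so it spirantizes to the fricative [f]. /b/ is a stop between vowels /e/ and /e/, so it spirantizes to the fricative [v]. /teipaexeebegea/ → teifaexeevegea.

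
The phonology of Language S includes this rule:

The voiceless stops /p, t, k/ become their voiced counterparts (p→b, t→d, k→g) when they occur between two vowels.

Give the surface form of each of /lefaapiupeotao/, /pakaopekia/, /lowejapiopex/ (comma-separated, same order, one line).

lefaabiubeodao, pagaobegia, lowejabiobex

/lefaapiupeotao/: /p/ is a voiceless stop between vowels /a/ and /i/, so it voices to [b]. /p/ is a voiceless stop between vowels /u/ and /e/, so it voices to [b]. /t/ is a voiceless stop between vowels /o/ and /a/, so it voices to [d]. → [lefaabiubeodao].
/pakaopekia/: /k/ is a voiceless stop between vowels /a/ and /a/, so it voices to [g]. /p/ is a voiceless stop between vowels /o/ and /e/, so it voices to [b]. /k/ is a voiceless stop between vowels /e/ and /i/, so it voices to [g]. → [pagaobegia].
/lowejapiopex/: /p/ is a voiceless stop between vowels /a/ and /i/, so it voices to [b]. /p/ is a voiceless stop between vowels /o/ and /e/, so it voices to [b]. → [lowejabiobex].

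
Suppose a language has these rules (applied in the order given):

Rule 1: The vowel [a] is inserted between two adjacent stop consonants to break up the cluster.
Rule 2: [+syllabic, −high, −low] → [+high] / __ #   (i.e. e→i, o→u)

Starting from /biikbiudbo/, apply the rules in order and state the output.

biikabiudabu

Rule 1 (stop-cluster a-epenthesis): /k/ and /b/ form a stop–stop cluster, so [a] is inserted between them. /d/ and /b/ form a stop–stop cluster, so [a] is inserted between them. /biikbiudbo/ → biikabiudabo.
Rule 2 (final vowel raising): /o/ is a mid vowel in word-final position, so it raises to [u]. /biikabiudabo/ → biikabiudabu.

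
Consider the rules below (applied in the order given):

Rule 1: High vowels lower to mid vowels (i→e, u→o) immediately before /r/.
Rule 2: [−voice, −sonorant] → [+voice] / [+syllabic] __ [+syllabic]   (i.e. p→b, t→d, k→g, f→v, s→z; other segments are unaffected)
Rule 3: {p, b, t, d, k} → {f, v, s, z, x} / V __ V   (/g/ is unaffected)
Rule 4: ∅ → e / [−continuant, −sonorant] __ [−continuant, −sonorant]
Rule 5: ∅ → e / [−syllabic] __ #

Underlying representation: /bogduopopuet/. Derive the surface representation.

Rule 1 (pre-rhotic lowering): no segment meets the environment; /bogduopopuet/ is unchanged.
Rule 2 (intervocalic voicing): /p/ is a voiceless obstruent between vowels /o/ and /o/, so it voices to [b]. /p/ is a voiceless obstruent between vowels /o/ and /u/, so it voices to [b]. /bogduopopuet/ → bogduobobuet.
Rule 3 (intervocalic spirantization): /b/ is a stop between vowels /o/ and /o/, so it spirantizes to the fricative [v]. /b/ is a stop between vowels /o/ and /u/, so it spirantizes to the fricative [v]. /bogduobobuet/ → bogduovovuet.
Rule 4 (stop-cluster e-epenthesis): /g/ and /d/ form a stop–stop cluster, so [e] is inserted between them. /bogduovovuet/ → bogeduovovuet.
Rule 5 (final e-epenthesis): the form ends in the consonant /t/, so [e] is inserted word-finally. /bogeduovovuet/ → bogeduovovuete.

bogeduovovuete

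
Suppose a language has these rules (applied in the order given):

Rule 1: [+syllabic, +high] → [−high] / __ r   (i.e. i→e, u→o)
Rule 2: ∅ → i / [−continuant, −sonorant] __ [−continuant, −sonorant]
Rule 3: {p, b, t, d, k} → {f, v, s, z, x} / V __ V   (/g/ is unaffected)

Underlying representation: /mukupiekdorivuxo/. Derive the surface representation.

Rule 1 (pre-rhotic lowering): no segment meets the environment; /mukupiekdorivuxo/ is unchanged.
Rule 2 (stop-cluster i-epenthesis): /k/ and /d/ form a stop–stop cluster, so [i] is inserted between them. /mukupiekdorivuxo/ → mukupiekidorivuxo.
Rule 3 (intervocalic spirantization): /k/ is a stop between vowels /u/ and /u/, so it spirantizes to the fricative [x]. /p/ is a stop between vowels /u/ and /i/, so it spirantizes to the fricative [f]. /k/ is a stop between vowels /e/ and /i/, so it spirantizes to the fricative [x]. /d/ is a stop between vowels /i/ and /o/, so it spirantizes to the fricative [z]. /mukupiekidorivuxo/ → muxufiexizorivuxo.

muxufiexizorivuxo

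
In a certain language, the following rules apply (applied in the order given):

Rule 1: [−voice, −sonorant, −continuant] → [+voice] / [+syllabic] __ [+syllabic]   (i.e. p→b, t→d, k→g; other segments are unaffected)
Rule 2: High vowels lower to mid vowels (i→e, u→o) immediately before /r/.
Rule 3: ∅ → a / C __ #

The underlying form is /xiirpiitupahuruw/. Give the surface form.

Rule 1 (intervocalic voicing): /t/ is a voiceless stop between vowels /i/ and /u/, so it voices to [d]. /p/ is a voiceless stop between vowels /u/ and /a/, so it voices to [b]. /xiirpiitupahuruw/ → xiirpiidubahuruw.
Rule 2 (pre-rhotic lowering): /i/ is a high vowel immediately before /r/, so it lowers to [e]. /u/ is a high vowel immediately before /r/, so it lowers to [o]. /xiirpiidubahuruw/ → xierpiidubahoruw.
Rule 3 (final a-epenthesis): the form ends in the consonant /w/, so [a] is inserted word-finally. /xierpiidubahoruw/ → xierpiidubahoruwa.

xierpiidubahoruwa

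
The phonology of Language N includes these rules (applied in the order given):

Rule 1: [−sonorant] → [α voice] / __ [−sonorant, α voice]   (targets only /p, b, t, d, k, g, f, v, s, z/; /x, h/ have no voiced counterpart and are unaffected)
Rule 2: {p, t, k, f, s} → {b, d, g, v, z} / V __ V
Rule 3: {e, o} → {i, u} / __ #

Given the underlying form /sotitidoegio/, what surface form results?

sodididoegiu

Rule 1 (regressive voicing assimilation): no segment meets the environment; /sotitidoegio/ is unchanged.
Rule 2 (intervocalic voicing): /t/ is a voiceless obstruent between vowels /o/ and /i/, so it voices to [d]. /t/ is a voiceless obstruent between vowels /i/ and /i/, so it voices to [d]. /sotitidoegio/ → sodididoegio.
Rule 3 (final vowel raising): /o/ is a mid vowel in word-final position, so it raises to [u]. /sodididoegio/ → sodididoegiu.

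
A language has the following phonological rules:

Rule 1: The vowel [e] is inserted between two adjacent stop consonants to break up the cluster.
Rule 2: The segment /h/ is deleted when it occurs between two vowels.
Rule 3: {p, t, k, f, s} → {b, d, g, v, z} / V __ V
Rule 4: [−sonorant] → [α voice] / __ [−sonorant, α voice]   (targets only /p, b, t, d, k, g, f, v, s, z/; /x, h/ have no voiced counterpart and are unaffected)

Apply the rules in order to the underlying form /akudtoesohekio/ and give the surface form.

agudedoezoegio

Rule 1 (stop-cluster e-epenthesis): /d/ and /t/ form a stop–stop cluster, so [e] is inserted between them. /akudtoesohekio/ → akudetoesohekio.
Rule 2 (intervocalic h-deletion): /h/ occurs between vowels /o/ and /e/, so it deletes. /akudetoesohekio/ → akudetoesoekio.
Rule 3 (intervocalic voicing): /k/ is a voiceless obstruent between vowels /a/ and /u/, so it voices to [g]. /t/ is a voiceless obstruent between vowels /e/ and /o/, so it voices to [d]. /s/ is a voiceless obstruent between vowels /e/ and /o/, so it voices to [z]. /k/ is a voiceless obstruent between vowels /e/ and /i/, so it voices to [g]. /akudetoesoekio/ → agudedoezoegio.
Rule 4 (regressive voicing assimilation): no segment meets the environment; /agudedoezoegio/ is unchanged.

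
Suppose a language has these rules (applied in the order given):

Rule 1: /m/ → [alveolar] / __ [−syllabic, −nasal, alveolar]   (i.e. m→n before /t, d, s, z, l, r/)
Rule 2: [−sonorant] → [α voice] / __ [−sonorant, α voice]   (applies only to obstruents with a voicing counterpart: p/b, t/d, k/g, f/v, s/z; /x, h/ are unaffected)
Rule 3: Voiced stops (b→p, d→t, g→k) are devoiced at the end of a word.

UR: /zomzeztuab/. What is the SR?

zonzestuap

Rule 1 (nasal place assimilation): /m/ precedes the alveolar consonant /z/, so it assimilates in place to [n]. /zomzeztuab/ → zonzeztuab.
Rule 2 (regressive voicing assimilation): /z/ precedes the voiceless obstruent /t/, so it devoices to [s] by assimilation. /zonzeztuab/ → zonzestuab.
Rule 3 (final devoicing): /b/ is a voiced stop in word-final position, so it devoices to [p]. /zonzestuab/ → zonzestuap.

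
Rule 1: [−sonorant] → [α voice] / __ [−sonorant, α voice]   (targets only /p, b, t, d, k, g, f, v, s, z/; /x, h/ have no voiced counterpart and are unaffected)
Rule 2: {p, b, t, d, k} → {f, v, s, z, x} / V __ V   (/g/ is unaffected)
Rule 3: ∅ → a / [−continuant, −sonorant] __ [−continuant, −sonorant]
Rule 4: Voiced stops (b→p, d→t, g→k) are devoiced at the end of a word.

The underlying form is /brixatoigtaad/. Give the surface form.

Rule 1 (regressive voicing assimilation): /g/ precedes the voiceless obstruent /t/, so it devoices to [k] by assimilation. /brixatoigtaad/ → brixatoiktaad.
Rule 2 (intervocalic spirantization): /t/ is a stop between vowels /a/ and /o/, so it spirantizes to the fricative [s]. /brixatoiktaad/ → brixasoiktaad.
Rule 3 (stop-cluster a-epenthesis): /k/ and /t/ form a stop–stop cluster, so [a] is inserted between them. /brixasoiktaad/ → brixasoikataad.
Rule 4 (final devoicing): /d/ is a voiced stop in word-final position, so it devoices to [t]. /brixasoikataad/ → brixasoikataat.

brixasoikataat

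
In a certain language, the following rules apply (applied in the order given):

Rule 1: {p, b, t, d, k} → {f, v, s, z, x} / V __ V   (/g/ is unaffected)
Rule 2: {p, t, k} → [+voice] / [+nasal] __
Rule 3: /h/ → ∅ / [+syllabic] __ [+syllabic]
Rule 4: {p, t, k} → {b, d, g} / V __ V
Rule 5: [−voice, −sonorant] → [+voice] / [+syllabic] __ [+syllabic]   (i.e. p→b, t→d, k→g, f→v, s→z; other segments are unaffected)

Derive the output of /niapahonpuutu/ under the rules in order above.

niavaonbuuzu

Rule 1 (intervocalic spirantization): /p/ is a stop between vowels /a/ and /a/, so it spirantizes to the fricative [f]. /t/ is a stop between vowels /u/ and /u/, so it spirantizes to the fricative [s]. /niapahonpuutu/ → niafahonpuusu.
Rule 2 (post-nasal voicing): /p/ is a voiceless stop immediately after the nasal /n/, so it voices to [b]. /niafahonpuusu/ → niafahonbuusu.
Rule 3 (intervocalic h-deletion): /h/ occurs between vowels /a/ and /o/, so it deletes. /niafahonbuusu/ → niafaonbuusu.
Rule 4 (intervocalic voicing): no segment meets the environment; /niafaonbuusu/ is unchanged.
Rule 5 (intervocalic voicing): /f/ is a voiceless obstruent between vowels /a/ and /a/, so it voices to [v]. /s/ is a voiceless obstruent between vowels /u/ and /u/, so it voices to [z]. /niafaonbuusu/ → niavaonbuuzu.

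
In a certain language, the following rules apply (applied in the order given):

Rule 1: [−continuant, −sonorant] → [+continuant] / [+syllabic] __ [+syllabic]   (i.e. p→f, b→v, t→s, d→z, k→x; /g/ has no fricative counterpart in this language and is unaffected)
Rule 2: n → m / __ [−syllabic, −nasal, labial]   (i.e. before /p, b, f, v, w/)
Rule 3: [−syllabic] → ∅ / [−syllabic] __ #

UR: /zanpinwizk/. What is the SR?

Rule 1 (intervocalic spirantization): no segment meets the environment; /zanpinwizk/ is unchanged.
Rule 2 (nasal place assimilation): /n/ precedes the labial consonant /p/, so it assimilates in place to [m]. /n/ precedes the labial consonant /w/, so it assimilates in place to [m]. /zanpinwizk/ → zampimwizk.
Rule 3 (final cluster simplification): /k/ is the second consonant of a word-final cluster /zk/, so it deletes. /zampimwizk/ → zampimwiz.

zampimwiz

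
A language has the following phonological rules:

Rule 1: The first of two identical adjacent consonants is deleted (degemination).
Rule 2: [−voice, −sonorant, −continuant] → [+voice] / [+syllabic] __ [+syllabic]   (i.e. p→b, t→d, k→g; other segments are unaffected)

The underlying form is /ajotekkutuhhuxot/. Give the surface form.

ajodeguduhuxot

Rule 1 (degemination): /kk/ is a geminate; the first /k/ deletes. /hh/ is a geminate; the first /h/ deletes. /ajotekkutuhhuxot/ → ajotekutuhuxot.
Rule 2 (intervocalic voicing): /t/ is a voiceless stop between vowels /o/ and /e/, so it voices to [d]. /k/ is a voiceless stop between vowels /e/ and /u/, so it voices to [g]. /t/ is a voiceless stop between vowels /u/ and /u/, so it voices to [d]. /ajotekutuhuxot/ → ajodeguduhuxot.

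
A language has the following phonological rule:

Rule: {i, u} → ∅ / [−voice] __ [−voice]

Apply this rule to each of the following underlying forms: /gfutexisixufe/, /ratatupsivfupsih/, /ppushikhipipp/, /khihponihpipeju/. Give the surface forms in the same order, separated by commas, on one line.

gftexsxfe, ratatpsivfpsh, ppshkhppp, khhponihppeju

/gfutexisixufe/: /u/ is a high vowel flanked by voiceless consonants /f/ and /t/, so it deletes. /i/ is a high vowel flanked by voiceless consonants /x/ and /s/, so it deletes. /i/ is a high vowel flanked by voiceless consonants /s/ and /x/, so it deletes. /u/ is a high vowel flanked by voiceless consonants /x/ and /f/, so it deletes. → [gftexsxfe].
/ratatupsivfupsih/: /u/ is a high vowel flanked by voiceless consonants /t/ and /p/, so it deletes. /u/ is a high vowel flanked by voiceless consonants /f/ and /p/, so it deletes. /i/ is a high vowel flanked by voiceless consonants /s/ and /h/, so it deletes. → [ratatpsivfpsh].
/ppushikhipipp/: /u/ is a high vowel flanked by voiceless consonants /p/ and /s/, so it deletes. /i/ is a high vowel flanked by voiceless consonants /h/ and /k/, so it deletes. /i/ is a high vowel flanked by voiceless consonants /h/ and /p/, so it deletes. /i/ is a high vowel flanked by voiceless consonants /p/ and /p/, so it deletes. → [ppshkhppp].
/khihponihpipeju/: /i/ is a high vowel flanked by voiceless consonants /h/ and /h/, so it deletes. /i/ is a high vowel flanked by voiceless consonants /p/ and /p/, so it deletes. → [khhponihppeju].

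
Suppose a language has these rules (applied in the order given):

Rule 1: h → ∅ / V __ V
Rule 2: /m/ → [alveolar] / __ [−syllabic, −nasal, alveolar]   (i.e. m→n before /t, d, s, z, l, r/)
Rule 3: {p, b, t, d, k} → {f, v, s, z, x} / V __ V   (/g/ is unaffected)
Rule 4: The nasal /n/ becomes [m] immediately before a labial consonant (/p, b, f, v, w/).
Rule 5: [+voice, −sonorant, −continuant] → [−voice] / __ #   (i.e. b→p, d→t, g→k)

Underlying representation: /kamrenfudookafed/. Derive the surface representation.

kanremfuzooxafet

Rule 1 (intervocalic h-deletion): no segment meets the environment; /kamrenfudookafed/ is unchanged.
Rule 2 (nasal place assimilation): /m/ precedes the alveolar consonant /r/, so it assimilates in place to [n]. /kamrenfudookafed/ → kanrenfudookafed.
Rule 3 (intervocalic spirantization): /d/ is a stop between vowels /u/ and /o/, so it spirantizes to the fricative [z]. /k/ is a stop between vowels /o/ and /a/, so it spirantizes to the fricative [x]. /kanrenfudookafed/ → kanrenfuzooxafed.
Rule 4 (nasal place assimilation): /n/ precedes the labial consonant /f/, so it assimilates in place to [m]. /kanrenfuzooxafed/ → kanremfuzooxafed.
Rule 5 (final devoicing): /d/ is a voiced stop in word-final position, so it devoices to [t]. /kanremfuzooxafed/ → kanremfuzooxafet.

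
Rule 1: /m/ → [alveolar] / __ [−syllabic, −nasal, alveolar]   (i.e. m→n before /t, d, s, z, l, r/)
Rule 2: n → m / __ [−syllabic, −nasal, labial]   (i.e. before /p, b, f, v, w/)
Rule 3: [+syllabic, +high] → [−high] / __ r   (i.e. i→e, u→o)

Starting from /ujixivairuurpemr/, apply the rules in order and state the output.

Rule 1 (nasal place assimilation): /m/ precedes the alveolar consonant /r/, so it assimilates in place to [n]. /ujixivairuurpemr/ → ujixivairuurpenr.
Rule 2 (nasal place assimilation): no segment meets the environment; /ujixivairuurpenr/ is unchanged.
Rule 3 (pre-rhotic lowering): /i/ is a high vowel immediately before /r/, so it lowers to [e]. /u/ is a high vowel immediately before /r/, so it lowers to [o]. /ujixivairuurpenr/ → ujixivaeruorpenr.

ujixivaeruorpenr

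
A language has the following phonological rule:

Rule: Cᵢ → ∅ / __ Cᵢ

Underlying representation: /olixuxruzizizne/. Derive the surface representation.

olixuxruzizizne

No segment of /olixuxruzizizne/ meets the structural description of the rule, so the form surfaces unchanged.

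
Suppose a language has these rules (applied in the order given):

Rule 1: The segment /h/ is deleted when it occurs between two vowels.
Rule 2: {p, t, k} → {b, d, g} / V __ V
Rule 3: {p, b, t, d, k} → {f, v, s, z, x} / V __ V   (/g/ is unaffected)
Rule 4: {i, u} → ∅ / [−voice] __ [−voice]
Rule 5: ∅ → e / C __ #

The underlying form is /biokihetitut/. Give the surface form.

Rule 1 (intervocalic h-deletion): /h/ occurs between vowels /i/ and /e/, so it deletes. /biokihetitut/ → biokietitut.
Rule 2 (intervocalic voicing): /k/ is a voiceless stop between vowels /o/ and /i/, so it voices to [g]. /t/ is a voiceless stop between vowels /e/ and /i/, so it voices to [d]. /t/ is a voiceless stop between vowels /i/ and /u/, so it voices to [d]. /biokietitut/ → biogiedidut.
Rule 3 (intervocalic spirantization): /d/ is a stop between vowels /e/ and /i/, so it spirantizes to the fricative [z]. /d/ is a stop between vowels /i/ and /u/, so it spirantizes to the fricative [z]. /biogiedidut/ → biogiezizut.
Rule 4 (high vowel syncope): no segment meets the environment; /biogiezizut/ is unchanged.
Rule 5 (final e-epenthesis): the form ends in the consonant /t/, so [e] is inserted word-finally. /biogiezizut/ → biogiezizute.

biogiezizute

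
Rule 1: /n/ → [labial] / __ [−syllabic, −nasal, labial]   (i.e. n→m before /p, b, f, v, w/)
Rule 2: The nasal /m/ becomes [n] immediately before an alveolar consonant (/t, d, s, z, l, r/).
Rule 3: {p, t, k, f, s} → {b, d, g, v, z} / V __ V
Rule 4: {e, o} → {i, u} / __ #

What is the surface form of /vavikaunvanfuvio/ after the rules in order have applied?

vavigaumvamfuviu

Rule 1 (nasal place assimilation): /n/ precedes the labial consonant /v/, so it assimilates in place to [m]. /n/ precedes the labial consonant /f/, so it assimilates in place to [m]. /vavikaunvanfuvio/ → vavikaumvamfuvio.
Rule 2 (nasal place assimilation): no segment meets the environment; /vavikaumvamfuvio/ is unchanged.
Rule 3 (intervocalic voicing): /k/ is a voiceless obstruent between vowels /i/ and /a/, so it voices to [g]. /vavikaumvamfuvio/ → vavigaumvamfuvio.
Rule 4 (final vowel raising): /o/ is a mid vowel in word-final position, so it raises to [u]. /vavigaumvamfuvio/ → vavigaumvamfuviu.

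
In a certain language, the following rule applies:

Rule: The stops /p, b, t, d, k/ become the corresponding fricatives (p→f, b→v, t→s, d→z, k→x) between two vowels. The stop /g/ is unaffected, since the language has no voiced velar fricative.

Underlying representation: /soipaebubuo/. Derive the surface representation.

soifaevuvuo

/p/ is a stop between vowels /i/ and /a/, so it spirantizes to the fricative [f].
/b/ is a stop between vowels /e/ and /u/, so it spirantizes to the fricative [v].
/b/ is a stop between vowels /u/ and /u/, so it spirantizes to the fricative [v].
Surface form: [soifaevuvuo].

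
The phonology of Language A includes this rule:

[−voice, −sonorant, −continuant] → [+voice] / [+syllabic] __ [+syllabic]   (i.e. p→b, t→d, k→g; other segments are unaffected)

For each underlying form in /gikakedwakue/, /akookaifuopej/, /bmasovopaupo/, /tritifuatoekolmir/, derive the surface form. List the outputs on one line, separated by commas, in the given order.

/gikakedwakue/: /k/ is a voiceless stop between vowels /i/ and /a/, so it voices to [g]. /k/ is a voiceless stop between vowels /a/ and /e/, so it voices to [g]. /k/ is a voiceless stop between vowels /a/ and /u/, so it voices to [g]. → [gigagedwague].
/akookaifuopej/: /k/ is a voiceless stop between vowels /a/ and /o/, so it voices to [g]. /k/ is a voiceless stop between vowels /o/ and /a/, so it voices to [g]. /p/ is a voiceless stop between vowels /o/ and /e/, so it voices to [b]. → [agoogaifuobej].
/bmasovopaupo/: /p/ is a voiceless stop between vowels /o/ and /a/, so it voices to [b]. /p/ is a voiceless stop between vowels /u/ and /o/, so it voices to [b]. → [bmasovobaubo].
/tritifuatoekolmir/: /t/ is a voiceless stop between vowels /i/ and /i/, so it voices to [d]. /t/ is a voiceless stop between vowels /a/ and /o/, so it voices to [d]. /k/ is a voiceless stop between vowels /e/ and /o/, so it voices to [g]. → [tridifuadoegolmir].

gigagedwague, agoogaifuobej, bmasovobaubo, tridifuadoegolmir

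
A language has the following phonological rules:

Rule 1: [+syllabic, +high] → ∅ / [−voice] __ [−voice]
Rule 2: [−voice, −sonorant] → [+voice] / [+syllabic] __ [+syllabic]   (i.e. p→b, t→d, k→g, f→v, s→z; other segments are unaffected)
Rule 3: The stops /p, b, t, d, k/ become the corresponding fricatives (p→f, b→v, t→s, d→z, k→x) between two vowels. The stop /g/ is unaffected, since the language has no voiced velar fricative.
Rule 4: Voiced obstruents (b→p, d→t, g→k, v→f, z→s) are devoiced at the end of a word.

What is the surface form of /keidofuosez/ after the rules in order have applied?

Rule 1 (high vowel syncope): no segment meets the environment; /keidofuosez/ is unchanged.
Rule 2 (intervocalic voicing): /f/ is a voiceless obstruent between vowels /o/ and /u/, so it voices to [v]. /s/ is a voiceless obstruent between vowels /o/ and /e/, so it voices to [z]. /keidofuosez/ → keidovuozez.
Rule 3 (intervocalic spirantization): /d/ is a stop between vowels /i/ and /o/, so it spirantizes to the fricative [z]. /keidovuozez/ → keizovuozez.
Rule 4 (final devoicing): /z/ is a voiced obstruent in word-final position, so it devoices to [s]. /keizovuozez/ → keizovuozes.

keizovuozes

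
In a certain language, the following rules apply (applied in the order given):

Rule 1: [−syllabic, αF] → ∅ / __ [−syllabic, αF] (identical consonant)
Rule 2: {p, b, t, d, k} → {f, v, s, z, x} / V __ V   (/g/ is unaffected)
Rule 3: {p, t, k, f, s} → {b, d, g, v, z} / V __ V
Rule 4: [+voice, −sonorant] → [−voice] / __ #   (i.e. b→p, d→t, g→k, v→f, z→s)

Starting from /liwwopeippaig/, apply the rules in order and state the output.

liwoveivaik

Rule 1 (degemination): /ww/ is a geminate; the first /w/ deletes. /pp/ is a geminate; the first /p/ deletes. /liwwopeippaig/ → liwopeipaig.
Rule 2 (intervocalic spirantization): /p/ is a stop between vowels /o/ and /e/, so it spirantizes to the fricative [f]. /p/ is a stop between vowels /i/ and /a/, so it spirantizes to the fricative [f]. /liwopeipaig/ → liwofeifaig.
Rule 3 (intervocalic voicing): /f/ is a voiceless obstruent between vowels /o/ and /e/, so it voices to [v]. /f/ is a voiceless obstruent between vowels /i/ and /a/, so it voices to [v]. /liwofeifaig/ → liwoveivaig.
Rule 4 (final devoicing): /g/ is a voiced obstruent in word-final position, so it devoices to [k]. /liwoveivaig/ → liwoveivaik.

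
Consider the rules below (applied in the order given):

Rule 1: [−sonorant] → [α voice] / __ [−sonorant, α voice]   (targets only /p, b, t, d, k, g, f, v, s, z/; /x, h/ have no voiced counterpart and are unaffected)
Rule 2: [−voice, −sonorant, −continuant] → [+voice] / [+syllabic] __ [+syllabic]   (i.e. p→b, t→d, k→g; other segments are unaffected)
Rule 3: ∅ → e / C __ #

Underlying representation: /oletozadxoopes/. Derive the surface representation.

oledozatxoobese

Rule 1 (regressive voicing assimilation): /d/ precedes the voiceless obstruent /x/, so it devoices to [t] by assimilation. /oletozadxoopes/ → oletozatxoopes.
Rule 2 (intervocalic voicing): /t/ is a voiceless stop between vowels /e/ and /o/, so it voices to [d]. /p/ is a voiceless stop between vowels /o/ and /e/, so it voices to [b]. /oletozatxoopes/ → oledozatxoobes.
Rule 3 (final e-epenthesis): the form ends in the consonant /s/, so [e] is inserted word-finally. /oledozatxoobes/ → oledozatxoobese.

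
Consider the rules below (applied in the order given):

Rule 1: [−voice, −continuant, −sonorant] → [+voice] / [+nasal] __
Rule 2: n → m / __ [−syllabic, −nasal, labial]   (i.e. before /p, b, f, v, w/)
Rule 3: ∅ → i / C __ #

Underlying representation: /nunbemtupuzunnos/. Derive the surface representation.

Rule 1 (post-nasal voicing): /t/ is a voiceless stop immediately after the nasal /m/, so it voices to [d]. /nunbemtupuzunnos/ → nunbemdupuzunnos.
Rule 2 (nasal place assimilation): /n/ precedes the labial consonant /b/, so it assimilates in place to [m]. /nunbemdupuzunnos/ → numbemdupuzunnos.
Rule 3 (final i-epenthesis): the form ends in the consonant /s/, so [i] is inserted word-finally. /numbemdupuzunnos/ → numbemdupuzunnosi.

numbemdupuzunnosi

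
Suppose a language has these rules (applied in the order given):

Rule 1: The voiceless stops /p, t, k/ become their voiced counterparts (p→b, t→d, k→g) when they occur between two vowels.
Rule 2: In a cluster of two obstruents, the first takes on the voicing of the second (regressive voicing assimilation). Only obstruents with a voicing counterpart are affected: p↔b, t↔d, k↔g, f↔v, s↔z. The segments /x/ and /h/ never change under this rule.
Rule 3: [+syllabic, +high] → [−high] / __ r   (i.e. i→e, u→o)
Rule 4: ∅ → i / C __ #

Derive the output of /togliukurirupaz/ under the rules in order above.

togliugorerubazi

Rule 1 (intervocalic voicing): /k/ is a voiceless stop between vowels /u/ and /u/, so it voices to [g]. /p/ is a voiceless stop between vowels /u/ and /a/, so it voices to [b]. /togliukurirupaz/ → togliugurirubaz.
Rule 2 (regressive voicing assimilation): no segment meets the environment; /togliugurirubaz/ is unchanged.
Rule 3 (pre-rhotic lowering): /u/ is a high vowel immediately before /r/, so it lowers to [o]. /i/ is a high vowel immediately before /r/, so it lowers to [e]. /togliugurirubaz/ → togliugorerubaz.
Rule 4 (final i-epenthesis): the form ends in the consonant /z/, so [i] is inserted word-finally. /togliugorerubaz/ → togliugorerubazi.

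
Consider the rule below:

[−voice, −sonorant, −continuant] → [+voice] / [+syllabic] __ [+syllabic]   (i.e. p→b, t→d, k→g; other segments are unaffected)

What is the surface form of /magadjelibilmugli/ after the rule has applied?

No segment of /magadjelibilmugli/ meets the structural description of the rule, so the form surfaces unchanged.

magadjelibilmugli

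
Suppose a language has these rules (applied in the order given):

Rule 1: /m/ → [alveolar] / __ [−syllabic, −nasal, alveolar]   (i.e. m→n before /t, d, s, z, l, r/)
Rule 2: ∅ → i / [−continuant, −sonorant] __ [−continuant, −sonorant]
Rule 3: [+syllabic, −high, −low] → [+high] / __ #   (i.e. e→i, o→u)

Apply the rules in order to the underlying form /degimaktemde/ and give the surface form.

Rule 1 (nasal place assimilation): /m/ precedes the alveolar consonant /d/, so it assimilates in place to [n]. /degimaktemde/ → degimaktende.
Rule 2 (stop-cluster i-epenthesis): /k/ and /t/ form a stop–stop cluster, so [i] is inserted between them. /degimaktende/ → degimakitende.
Rule 3 (final vowel raising): /e/ is a mid vowel in word-final position, so it raises to [i]. /degimakitende/ → degimakitendi.

degimakitendi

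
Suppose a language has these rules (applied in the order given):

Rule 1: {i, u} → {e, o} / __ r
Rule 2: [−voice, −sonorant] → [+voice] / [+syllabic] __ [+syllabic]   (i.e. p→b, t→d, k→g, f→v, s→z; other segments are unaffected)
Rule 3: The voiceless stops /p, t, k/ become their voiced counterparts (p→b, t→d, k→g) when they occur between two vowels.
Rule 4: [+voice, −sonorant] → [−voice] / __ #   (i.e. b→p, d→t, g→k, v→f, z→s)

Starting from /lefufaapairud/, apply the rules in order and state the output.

Rule 1 (pre-rhotic lowering): /i/ is a high vowel immediately before /r/, so it lowers to [e]. /lefufaapairud/ → lefufaapaerud.
Rule 2 (intervocalic voicing): /f/ is a voiceless obstruent between vowels /e/ and /u/, so it voices to [v]. /f/ is a voiceless obstruent between vowels /u/ and /a/, so it voices to [v]. /p/ is a voiceless obstruent between vowels /a/ and /a/, so it voices to [b]. /lefufaapaerud/ → levuvaabaerud.
Rule 3 (intervocalic voicing): no segment meets the environment; /levuvaabaerud/ is unchanged.
Rule 4 (final devoicing): /d/ is a voiced obstruent in word-final position, so it devoices to [t]. /levuvaabaerud/ → levuvaabaerut.

levuvaabaerut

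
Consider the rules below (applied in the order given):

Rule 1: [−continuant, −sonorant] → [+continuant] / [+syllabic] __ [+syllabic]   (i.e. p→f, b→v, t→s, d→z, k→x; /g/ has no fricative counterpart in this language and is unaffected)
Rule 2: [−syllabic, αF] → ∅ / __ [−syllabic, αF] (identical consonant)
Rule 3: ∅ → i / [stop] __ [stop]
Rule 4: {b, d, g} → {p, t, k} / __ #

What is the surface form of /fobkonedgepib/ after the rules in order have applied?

Rule 1 (intervocalic spirantization): /p/ is a stop between vowels /e/ and /i/, so it spirantizes to the fricative [f]. /fobkonedgepib/ → fobkonedgefib.
Rule 2 (degemination): no segment meets the environment; /fobkonedgefib/ is unchanged.
Rule 3 (stop-cluster i-epenthesis): /b/ and /k/ form a stop–stop cluster, so [i] is inserted between them. /d/ and /g/ form a stop–stop cluster, so [i] is inserted between them. /fobkonedgefib/ → fobikonedigefib.
Rule 4 (final devoicing): /b/ is a voiced stop in word-final position, so it devoices to [p]. /fobikonedigefib/ → fobikonedigefip.

fobikonedigefip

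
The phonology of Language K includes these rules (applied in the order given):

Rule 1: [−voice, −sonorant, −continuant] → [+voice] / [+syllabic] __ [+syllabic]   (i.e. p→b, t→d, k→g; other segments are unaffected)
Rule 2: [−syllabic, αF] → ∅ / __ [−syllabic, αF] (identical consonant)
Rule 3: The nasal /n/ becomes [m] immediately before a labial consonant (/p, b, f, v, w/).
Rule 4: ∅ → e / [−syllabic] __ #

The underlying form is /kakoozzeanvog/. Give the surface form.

Rule 1 (intervocalic voicing): /k/ is a voiceless stop between vowels /a/ and /o/, so it voices to [g]. /kakoozzeanvog/ → kagoozzeanvog.
Rule 2 (degemination): /zz/ is a geminate; the first /z/ deletes. /kagoozzeanvog/ → kagoozeanvog.
Rule 3 (nasal place assimilation): /n/ precedes the labial consonant /v/, so it assimilates in place to [m]. /kagoozeanvog/ → kagoozeamvog.
Rule 4 (final e-epenthesis): the form ends in the consonant /g/, so [e] is inserted word-finally. /kagoozeamvog/ → kagoozeamvoge.

kagoozeamvoge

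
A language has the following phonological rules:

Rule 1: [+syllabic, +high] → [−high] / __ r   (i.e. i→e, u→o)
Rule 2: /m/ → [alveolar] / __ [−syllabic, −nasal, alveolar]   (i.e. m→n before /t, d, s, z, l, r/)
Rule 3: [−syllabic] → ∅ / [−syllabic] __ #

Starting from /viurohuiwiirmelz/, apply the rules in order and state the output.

viorohuiwiermel

Rule 1 (pre-rhotic lowering): /u/ is a high vowel immediately before /r/, so it lowers to [o]. /i/ is a high vowel immediately before /r/, so it lowers to [e]. /viurohuiwiirmelz/ → viorohuiwiermelz.
Rule 2 (nasal place assimilation): no segment meets the environment; /viorohuiwiermelz/ is unchanged.
Rule 3 (final cluster simplification): /z/ is the second consonant of a word-final cluster /lz/, so it deletes. /viorohuiwiermelz/ → viorohuiwiermel.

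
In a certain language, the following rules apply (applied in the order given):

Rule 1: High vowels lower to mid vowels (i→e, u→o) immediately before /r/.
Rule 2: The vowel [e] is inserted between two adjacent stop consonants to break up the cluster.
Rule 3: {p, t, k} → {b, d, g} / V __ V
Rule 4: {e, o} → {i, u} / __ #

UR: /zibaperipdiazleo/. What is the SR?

zibaberibediazleu

Rule 1 (pre-rhotic lowering): no segment meets the environment; /zibaperipdiazleo/ is unchanged.
Rule 2 (stop-cluster e-epenthesis): /p/ and /d/ form a stop–stop cluster, so [e] is inserted between them. /zibaperipdiazleo/ → zibaperipediazleo.
Rule 3 (intervocalic voicing): /p/ is a voiceless stop between vowels /a/ and /e/, so it voices to [b]. /p/ is a voiceless stop between vowels /i/ and /e/, so it voices to [b]. /zibaperipediazleo/ → zibaberibediazleo.
Rule 4 (final vowel raising): /o/ is a mid vowel in word-final position, so it raises to [u]. /zibaberibediazleo/ → zibaberibediazleu.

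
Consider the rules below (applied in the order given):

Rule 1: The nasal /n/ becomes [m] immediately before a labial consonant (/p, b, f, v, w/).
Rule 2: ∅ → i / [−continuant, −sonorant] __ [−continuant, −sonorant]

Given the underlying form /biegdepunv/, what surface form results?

biegidepumv

Rule 1 (nasal place assimilation): /n/ precedes the labial consonant /v/, so it assimilates in place to [m]. /biegdepunv/ → biegdepumv.
Rule 2 (stop-cluster i-epenthesis): /g/ and /d/ form a stop–stop cluster, so [i] is inserted between them. /biegdepumv/ → biegidepumv.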